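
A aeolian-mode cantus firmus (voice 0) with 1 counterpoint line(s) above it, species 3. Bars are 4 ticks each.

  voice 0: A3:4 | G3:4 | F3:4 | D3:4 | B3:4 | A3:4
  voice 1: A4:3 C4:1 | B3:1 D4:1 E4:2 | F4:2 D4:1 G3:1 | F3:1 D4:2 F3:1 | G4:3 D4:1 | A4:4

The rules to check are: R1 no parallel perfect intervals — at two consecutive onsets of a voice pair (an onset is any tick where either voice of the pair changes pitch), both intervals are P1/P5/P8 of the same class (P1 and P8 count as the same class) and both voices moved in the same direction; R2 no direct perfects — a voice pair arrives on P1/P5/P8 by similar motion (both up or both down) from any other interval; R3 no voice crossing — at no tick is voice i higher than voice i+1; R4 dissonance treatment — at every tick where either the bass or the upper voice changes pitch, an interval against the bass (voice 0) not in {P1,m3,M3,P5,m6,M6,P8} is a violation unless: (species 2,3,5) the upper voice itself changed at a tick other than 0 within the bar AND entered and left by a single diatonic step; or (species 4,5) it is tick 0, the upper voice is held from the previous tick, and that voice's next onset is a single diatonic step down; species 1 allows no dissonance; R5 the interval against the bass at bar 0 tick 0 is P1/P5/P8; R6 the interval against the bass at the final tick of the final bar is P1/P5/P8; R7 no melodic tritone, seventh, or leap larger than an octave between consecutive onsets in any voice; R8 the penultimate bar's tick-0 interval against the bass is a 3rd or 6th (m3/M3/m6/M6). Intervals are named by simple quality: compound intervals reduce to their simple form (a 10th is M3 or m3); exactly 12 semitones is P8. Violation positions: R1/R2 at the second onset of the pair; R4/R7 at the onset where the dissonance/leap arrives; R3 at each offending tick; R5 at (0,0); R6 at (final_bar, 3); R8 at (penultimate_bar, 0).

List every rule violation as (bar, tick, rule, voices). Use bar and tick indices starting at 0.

(2, 3, R4, (0, 1))
(4, 0, R7, (1,))

bar 0: v0=A3 v1=A4 downbeat P8
bar 1: v0=G3 v1=B3 downbeat M3
bar 2: v0=F3 v1=F4 downbeat P8
bar 3: v0=D3 v1=F3 downbeat m3
bar 4: v0=B3 v1=G4 downbeat m6
bar 5: v0=A3 v1=A4 downbeat P8
  -> R4 @ bar 2 tick 3 v(0, 1): F3/G3 M2 untreated
  -> R7 @ bar 4 tick 0 v(1,): F3->G4 leap 14st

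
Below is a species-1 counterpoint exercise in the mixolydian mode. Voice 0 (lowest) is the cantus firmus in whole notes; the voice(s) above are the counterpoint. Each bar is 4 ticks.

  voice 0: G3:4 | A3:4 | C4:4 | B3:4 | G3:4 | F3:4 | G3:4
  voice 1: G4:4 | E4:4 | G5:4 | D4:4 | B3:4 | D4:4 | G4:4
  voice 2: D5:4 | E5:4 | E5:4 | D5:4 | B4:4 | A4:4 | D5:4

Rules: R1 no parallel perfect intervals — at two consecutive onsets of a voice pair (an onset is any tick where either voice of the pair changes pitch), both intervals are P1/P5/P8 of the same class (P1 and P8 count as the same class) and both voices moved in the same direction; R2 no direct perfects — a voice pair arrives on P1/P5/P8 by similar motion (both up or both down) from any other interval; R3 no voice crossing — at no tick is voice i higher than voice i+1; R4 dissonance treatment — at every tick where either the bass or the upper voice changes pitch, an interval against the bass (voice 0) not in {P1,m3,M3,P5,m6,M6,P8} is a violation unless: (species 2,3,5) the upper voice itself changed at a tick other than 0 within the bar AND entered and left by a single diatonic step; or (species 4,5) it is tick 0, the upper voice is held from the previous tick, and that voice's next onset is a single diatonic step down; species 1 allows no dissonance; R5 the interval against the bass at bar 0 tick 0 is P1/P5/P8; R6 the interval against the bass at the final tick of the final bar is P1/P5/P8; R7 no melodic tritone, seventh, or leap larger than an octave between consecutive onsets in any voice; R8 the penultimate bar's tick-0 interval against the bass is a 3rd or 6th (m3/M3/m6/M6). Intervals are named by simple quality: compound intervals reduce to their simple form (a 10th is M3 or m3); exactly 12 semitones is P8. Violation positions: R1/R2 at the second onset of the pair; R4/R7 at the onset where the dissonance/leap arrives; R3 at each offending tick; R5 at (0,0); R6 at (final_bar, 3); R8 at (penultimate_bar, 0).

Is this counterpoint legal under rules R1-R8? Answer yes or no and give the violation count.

bar 0: v0=G3 v1=G4 v2=D5 (P5)
bar 1: v0=A3 v1=E4 v2=E5 (P5)
bar 2: v0=C4 v1=G5 v2=E5 (M3)
bar 3: v0=B3 v1=D4 v2=D5 (m3)
bar 4: v0=G3 v1=B3 v2=B4 (M3)
bar 5: v0=F3 v1=D4 v2=A4 (M3)
bar 6: v0=G3 v1=G4 v2=D5 (P5)
  R1 @ bar1.0: G3/D5 P5 -> A3/E5 P5 similar
  R1 @ bar2.0: A3/E4 P5 -> C4/G5 P5 similar
  R3 @ bar2.0: G5 above E5
  R7 @ bar2.0: E4->G5 leap 15st
  R3 @ bar2.1: G5 above E5
  R3 @ bar2.2: G5 above E5
  R3 @ bar2.3: G5 above E5
  R2 @ bar3.0: G5/E5 m3 -> D4/D5 P8 similar
  R7 @ bar3.0: G5->D4 leap 17st
  R1 @ bar4.0: D4/D5 P8 -> B3/B4 P8 similar
  R1 @ bar6.0: D4/A4 P5 -> G4/D5 P5 similar
  R2 @ bar6.0: F3/D4 M6 -> G3/G4 P8 similar
  R2 @ bar6.0: F3/A4 M3 -> G3/D5 P5 similar

No (13 violations)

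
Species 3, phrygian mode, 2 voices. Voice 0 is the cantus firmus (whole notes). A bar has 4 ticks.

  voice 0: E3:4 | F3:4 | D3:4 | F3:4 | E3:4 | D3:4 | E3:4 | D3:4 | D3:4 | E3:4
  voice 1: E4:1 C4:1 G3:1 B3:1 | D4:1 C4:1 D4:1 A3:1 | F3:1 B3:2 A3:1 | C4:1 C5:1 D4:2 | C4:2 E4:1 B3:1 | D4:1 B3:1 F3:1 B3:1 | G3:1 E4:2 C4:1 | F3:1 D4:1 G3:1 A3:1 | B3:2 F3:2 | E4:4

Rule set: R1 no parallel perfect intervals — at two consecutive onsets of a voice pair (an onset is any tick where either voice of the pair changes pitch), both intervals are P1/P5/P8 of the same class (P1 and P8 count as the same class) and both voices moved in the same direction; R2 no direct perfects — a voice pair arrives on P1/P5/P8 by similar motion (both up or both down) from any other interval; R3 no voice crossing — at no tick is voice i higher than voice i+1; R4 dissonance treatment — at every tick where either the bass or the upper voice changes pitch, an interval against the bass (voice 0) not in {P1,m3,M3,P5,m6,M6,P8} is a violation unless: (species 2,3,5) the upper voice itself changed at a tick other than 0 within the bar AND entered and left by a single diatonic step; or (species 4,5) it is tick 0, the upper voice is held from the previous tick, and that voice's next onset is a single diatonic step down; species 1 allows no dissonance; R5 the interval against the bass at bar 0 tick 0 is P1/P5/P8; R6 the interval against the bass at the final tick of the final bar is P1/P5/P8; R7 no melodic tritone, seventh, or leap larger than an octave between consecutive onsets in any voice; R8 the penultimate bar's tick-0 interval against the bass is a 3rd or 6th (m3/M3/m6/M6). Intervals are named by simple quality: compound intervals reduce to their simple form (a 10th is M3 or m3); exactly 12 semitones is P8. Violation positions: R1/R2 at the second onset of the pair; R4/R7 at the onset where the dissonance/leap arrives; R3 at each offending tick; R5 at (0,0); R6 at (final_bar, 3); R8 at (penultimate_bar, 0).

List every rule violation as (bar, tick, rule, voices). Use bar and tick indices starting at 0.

(2, 1, R7, (1,))
(3, 0, R1, (0, 1))
(3, 2, R7, (1,))
(5, 2, R7, (1,))
(5, 3, R7, (1,))
(7, 2, R4, (0, 1))
(8, 2, R7, (1,))
(9, 0, R2, (0, 1))
(9, 0, R7, (1,))

bar 0: v0=E3 v1=E4 downbeat P8
bar 1: v0=F3 v1=D4 downbeat M6
bar 2: v0=D3 v1=F3 downbeat m3
bar 3: v0=F3 v1=C4 downbeat P5
bar 4: v0=E3 v1=C4 downbeat m6
bar 5: v0=D3 v1=D4 downbeat P8
bar 6: v0=E3 v1=G3 downbeat m3
bar 7: v0=D3 v1=F3 downbeat m3
bar 8: v0=D3 v1=B3 downbeat M6
bar 9: v0=E3 v1=E4 downbeat P8
  -> R7 @ bar 2 tick 1 v(1,): F3->B3 leap 6st
  -> R1 @ bar 3 tick 0 v(0, 1): D3/A3 P5 -> F3/C4 P5 similar
  -> R7 @ bar 3 tick 2 v(1,): C5->D4 leap 10st
  -> R7 @ bar 5 tick 2 v(1,): B3->F3 leap 6st
  -> R7 @ bar 5 tick 3 v(1,): F3->B3 leap 6st
  -> R4 @ bar 7 tick 2 v(0, 1): D3/G3 P4 untreated
  -> R7 @ bar 8 tick 2 v(1,): B3->F3 leap 6st
  -> R2 @ bar 9 tick 0 v(0, 1): D3/F3 m3 -> E3/E4 P8 similar
  -> R7 @ bar 9 tick 0 v(1,): F3->E4 leap 11st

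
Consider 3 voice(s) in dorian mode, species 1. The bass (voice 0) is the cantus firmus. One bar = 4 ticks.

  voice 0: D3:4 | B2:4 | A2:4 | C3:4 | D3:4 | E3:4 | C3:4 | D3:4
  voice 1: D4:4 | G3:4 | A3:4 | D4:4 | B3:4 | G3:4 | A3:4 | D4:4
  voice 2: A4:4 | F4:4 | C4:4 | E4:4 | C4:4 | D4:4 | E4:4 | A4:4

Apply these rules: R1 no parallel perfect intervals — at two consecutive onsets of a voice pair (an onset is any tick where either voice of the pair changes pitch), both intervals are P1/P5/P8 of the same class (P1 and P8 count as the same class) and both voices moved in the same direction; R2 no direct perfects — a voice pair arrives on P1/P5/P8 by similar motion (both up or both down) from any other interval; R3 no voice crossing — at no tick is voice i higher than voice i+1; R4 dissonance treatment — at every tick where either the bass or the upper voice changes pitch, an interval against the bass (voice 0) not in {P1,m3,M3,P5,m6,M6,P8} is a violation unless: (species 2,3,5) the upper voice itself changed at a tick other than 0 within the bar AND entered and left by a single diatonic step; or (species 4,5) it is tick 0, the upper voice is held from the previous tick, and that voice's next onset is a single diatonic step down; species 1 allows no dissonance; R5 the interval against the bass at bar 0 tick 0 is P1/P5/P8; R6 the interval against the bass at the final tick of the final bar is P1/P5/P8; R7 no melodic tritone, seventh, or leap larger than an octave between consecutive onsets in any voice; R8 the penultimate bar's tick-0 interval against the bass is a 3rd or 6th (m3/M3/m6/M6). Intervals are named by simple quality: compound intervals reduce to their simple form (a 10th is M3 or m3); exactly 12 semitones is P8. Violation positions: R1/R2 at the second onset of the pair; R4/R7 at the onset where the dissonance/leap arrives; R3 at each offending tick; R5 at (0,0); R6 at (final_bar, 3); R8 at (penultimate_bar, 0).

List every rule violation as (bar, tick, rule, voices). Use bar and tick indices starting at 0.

(1, 0, R4, (0, 2))
(3, 0, R4, (0, 1))
(4, 0, R4, (0, 2))
(5, 0, R4, (0, 2))
(6, 0, R1, (1, 2))
(7, 0, R1, (1, 2))
(7, 0, R2, (0, 1))
(7, 0, R2, (0, 2))

bar 0: v0=D3 v1=D4 v2=A4 downbeat P5
bar 1: v0=B2 v1=G3 v2=F4 downbeat TT
bar 2: v0=A2 v1=A3 v2=C4 downbeat m3
bar 3: v0=C3 v1=D4 v2=E4 downbeat M3
bar 4: v0=D3 v1=B3 v2=C4 downbeat m7
bar 5: v0=E3 v1=G3 v2=D4 downbeat m7
bar 6: v0=C3 v1=A3 v2=E4 downbeat M3
bar 7: v0=D3 v1=D4 v2=A4 downbeat P5
  -> R4 @ bar 1 tick 0 v(0, 2): B2/F4 TT untreated
  -> R4 @ bar 3 tick 0 v(0, 1): C3/D4 M2 untreated
  -> R4 @ bar 4 tick 0 v(0, 2): D3/C4 m7 untreated
  -> R4 @ bar 5 tick 0 v(0, 2): E3/D4 m7 untreated
  -> R1 @ bar 6 tick 0 v(1, 2): G3/D4 P5 -> A3/E4 P5 similar
  -> R1 @ bar 7 tick 0 v(1, 2): A3/E4 P5 -> D4/A4 P5 similar
  -> R2 @ bar 7 tick 0 v(0, 1): C3/A3 M6 -> D3/D4 P8 similar
  -> R2 @ bar 7 tick 0 v(0, 2): C3/E4 M3 -> D3/A4 P5 similar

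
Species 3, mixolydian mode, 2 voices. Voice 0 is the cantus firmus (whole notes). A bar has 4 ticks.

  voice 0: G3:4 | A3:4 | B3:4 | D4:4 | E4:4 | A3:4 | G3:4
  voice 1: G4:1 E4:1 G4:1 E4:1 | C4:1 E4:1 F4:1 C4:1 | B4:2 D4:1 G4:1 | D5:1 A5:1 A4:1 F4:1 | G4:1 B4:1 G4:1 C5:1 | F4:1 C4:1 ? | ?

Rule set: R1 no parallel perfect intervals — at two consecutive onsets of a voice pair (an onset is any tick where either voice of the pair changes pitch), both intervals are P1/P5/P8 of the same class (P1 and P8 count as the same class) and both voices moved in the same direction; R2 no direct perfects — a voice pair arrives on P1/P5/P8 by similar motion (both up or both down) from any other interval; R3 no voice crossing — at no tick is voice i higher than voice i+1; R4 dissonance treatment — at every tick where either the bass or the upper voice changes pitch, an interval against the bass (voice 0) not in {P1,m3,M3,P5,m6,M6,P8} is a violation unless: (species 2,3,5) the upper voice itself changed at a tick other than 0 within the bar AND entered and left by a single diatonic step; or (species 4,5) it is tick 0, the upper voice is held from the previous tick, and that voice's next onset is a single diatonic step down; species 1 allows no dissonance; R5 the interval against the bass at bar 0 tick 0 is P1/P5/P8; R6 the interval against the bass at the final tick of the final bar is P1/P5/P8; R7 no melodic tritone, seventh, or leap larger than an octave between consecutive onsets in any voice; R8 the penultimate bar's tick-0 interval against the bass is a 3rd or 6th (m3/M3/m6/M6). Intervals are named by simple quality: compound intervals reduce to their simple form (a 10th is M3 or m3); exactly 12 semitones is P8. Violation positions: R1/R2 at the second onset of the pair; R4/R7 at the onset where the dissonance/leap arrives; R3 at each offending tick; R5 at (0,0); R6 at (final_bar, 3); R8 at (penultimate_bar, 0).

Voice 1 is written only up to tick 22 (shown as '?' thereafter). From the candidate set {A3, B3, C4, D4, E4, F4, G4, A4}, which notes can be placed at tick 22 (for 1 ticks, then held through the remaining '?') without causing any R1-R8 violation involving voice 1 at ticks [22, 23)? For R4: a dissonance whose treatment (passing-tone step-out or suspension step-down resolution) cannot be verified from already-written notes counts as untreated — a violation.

{A3, A4, C4, E4, F4}

A3: legal
B3: violates R4
C4: legal
D4: violates R4
E4: legal
F4: legal
G4: violates R4
A4: legal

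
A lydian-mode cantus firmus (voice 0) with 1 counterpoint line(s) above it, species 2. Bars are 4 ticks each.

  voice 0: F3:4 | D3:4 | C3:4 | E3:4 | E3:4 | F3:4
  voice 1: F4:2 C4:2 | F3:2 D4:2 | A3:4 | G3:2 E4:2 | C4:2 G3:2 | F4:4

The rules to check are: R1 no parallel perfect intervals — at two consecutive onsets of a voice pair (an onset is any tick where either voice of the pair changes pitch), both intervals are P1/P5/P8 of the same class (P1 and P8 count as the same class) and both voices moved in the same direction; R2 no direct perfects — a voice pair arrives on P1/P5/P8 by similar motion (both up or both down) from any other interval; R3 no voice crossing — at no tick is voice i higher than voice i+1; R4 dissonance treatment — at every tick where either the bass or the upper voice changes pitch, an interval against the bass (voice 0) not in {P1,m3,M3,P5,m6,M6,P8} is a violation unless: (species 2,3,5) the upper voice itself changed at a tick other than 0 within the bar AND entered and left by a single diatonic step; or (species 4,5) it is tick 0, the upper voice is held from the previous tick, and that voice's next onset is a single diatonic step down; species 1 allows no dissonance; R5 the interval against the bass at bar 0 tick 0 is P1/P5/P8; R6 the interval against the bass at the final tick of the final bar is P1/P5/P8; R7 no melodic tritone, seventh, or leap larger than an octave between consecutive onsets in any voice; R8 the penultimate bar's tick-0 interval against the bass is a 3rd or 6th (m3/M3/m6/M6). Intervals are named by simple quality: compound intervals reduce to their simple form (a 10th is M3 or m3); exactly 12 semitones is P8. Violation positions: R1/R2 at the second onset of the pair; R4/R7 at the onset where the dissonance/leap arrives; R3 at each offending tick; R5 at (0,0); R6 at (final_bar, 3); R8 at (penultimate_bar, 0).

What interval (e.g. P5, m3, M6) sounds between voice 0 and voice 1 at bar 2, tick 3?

M6

voice 0=C3 voice 1=A3 -> M6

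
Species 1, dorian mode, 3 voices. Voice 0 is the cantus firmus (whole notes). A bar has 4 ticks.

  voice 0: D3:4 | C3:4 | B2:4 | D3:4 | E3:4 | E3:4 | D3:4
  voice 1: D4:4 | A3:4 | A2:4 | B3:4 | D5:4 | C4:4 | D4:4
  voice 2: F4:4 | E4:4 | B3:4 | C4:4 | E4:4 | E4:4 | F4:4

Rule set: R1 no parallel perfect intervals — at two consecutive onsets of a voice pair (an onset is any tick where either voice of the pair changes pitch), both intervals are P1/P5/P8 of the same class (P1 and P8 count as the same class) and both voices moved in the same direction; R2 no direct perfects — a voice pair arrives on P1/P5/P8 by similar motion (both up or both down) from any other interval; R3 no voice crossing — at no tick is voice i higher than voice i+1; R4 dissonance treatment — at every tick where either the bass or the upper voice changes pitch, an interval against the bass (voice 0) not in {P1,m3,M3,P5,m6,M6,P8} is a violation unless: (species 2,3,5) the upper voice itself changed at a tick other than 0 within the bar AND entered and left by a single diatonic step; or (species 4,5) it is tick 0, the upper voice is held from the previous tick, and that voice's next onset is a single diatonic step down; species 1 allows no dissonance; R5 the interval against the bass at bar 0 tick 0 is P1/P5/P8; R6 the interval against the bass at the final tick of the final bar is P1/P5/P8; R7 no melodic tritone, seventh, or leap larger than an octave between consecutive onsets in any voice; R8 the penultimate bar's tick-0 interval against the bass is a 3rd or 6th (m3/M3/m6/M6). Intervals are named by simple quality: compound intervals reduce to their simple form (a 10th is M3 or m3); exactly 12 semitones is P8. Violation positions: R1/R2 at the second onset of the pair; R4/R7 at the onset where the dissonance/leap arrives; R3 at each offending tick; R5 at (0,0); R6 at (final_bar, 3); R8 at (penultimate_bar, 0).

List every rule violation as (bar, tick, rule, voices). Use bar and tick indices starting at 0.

(0, 0, R5, (0, 2))
(1, 0, R2, (1, 2))
(2, 0, R2, (0, 2))
(2, 0, R3, (0, 1))
(2, 0, R4, (0, 1))
(2, 1, R3, (0, 1))
(2, 2, R3, (0, 1))
(2, 3, R3, (0, 1))
(3, 0, R4, (0, 2))
(3, 0, R7, (1,))
(4, 0, R2, (0, 2))
(4, 0, R3, (1, 2))
(4, 0, R4, (0, 1))
(4, 0, R7, (1,))
(4, 1, R3, (1, 2))
(4, 2, R3, (1, 2))
(4, 3, R3, (1, 2))
(5, 0, R7, (1,))
(5, 0, R8, (0, 2))
(6, 3, R6, (0, 2))

bar 0: v0=D3 v1=D4 v2=F4 downbeat m3
bar 1: v0=C3 v1=A3 v2=E4 downbeat M3
bar 2: v0=B2 v1=A2 v2=B3 downbeat P8
bar 3: v0=D3 v1=B3 v2=C4 downbeat m7
bar 4: v0=E3 v1=D5 v2=E4 downbeat P8
bar 5: v0=E3 v1=C4 v2=E4 downbeat P8
bar 6: v0=D3 v1=D4 v2=F4 downbeat m3
  -> R5 @ bar 0 tick 0 v(0, 2): opens on m3
  -> R2 @ bar 1 tick 0 v(1, 2): D4/F4 m3 -> A3/E4 P5 similar
  -> R2 @ bar 2 tick 0 v(0, 2): C3/E4 M3 -> B2/B3 P8 similar
  -> R3 @ bar 2 tick 0 v(0, 1): B2 above A2
  -> R4 @ bar 2 tick 0 v(0, 1): B2/A2 M2 untreated
  -> R3 @ bar 2 tick 1 v(0, 1): B2 above A2
  -> R3 @ bar 2 tick 2 v(0, 1): B2 above A2
  -> R3 @ bar 2 tick 3 v(0, 1): B2 above A2
  -> R4 @ bar 3 tick 0 v(0, 2): D3/C4 m7 untreated
  -> R7 @ bar 3 tick 0 v(1,): A2->B3 leap 14st
  -> R2 @ bar 4 tick 0 v(0, 2): D3/C4 m7 -> E3/E4 P8 similar
  -> R3 @ bar 4 tick 0 v(1, 2): D5 above E4
  -> R4 @ bar 4 tick 0 v(0, 1): E3/D5 m7 untreated
  -> R7 @ bar 4 tick 0 v(1,): B3->D5 leap 15st
  -> R3 @ bar 4 tick 1 v(1, 2): D5 above E4
  -> R3 @ bar 4 tick 2 v(1, 2): D5 above E4
  -> R3 @ bar 4 tick 3 v(1, 2): D5 above E4
  -> R7 @ bar 5 tick 0 v(1,): D5->C4 leap 14st
  -> R8 @ bar 5 tick 0 v(0, 2): penult P8 not 3rd/6th
  -> R6 @ bar 6 tick 3 v(0, 2): closes on m3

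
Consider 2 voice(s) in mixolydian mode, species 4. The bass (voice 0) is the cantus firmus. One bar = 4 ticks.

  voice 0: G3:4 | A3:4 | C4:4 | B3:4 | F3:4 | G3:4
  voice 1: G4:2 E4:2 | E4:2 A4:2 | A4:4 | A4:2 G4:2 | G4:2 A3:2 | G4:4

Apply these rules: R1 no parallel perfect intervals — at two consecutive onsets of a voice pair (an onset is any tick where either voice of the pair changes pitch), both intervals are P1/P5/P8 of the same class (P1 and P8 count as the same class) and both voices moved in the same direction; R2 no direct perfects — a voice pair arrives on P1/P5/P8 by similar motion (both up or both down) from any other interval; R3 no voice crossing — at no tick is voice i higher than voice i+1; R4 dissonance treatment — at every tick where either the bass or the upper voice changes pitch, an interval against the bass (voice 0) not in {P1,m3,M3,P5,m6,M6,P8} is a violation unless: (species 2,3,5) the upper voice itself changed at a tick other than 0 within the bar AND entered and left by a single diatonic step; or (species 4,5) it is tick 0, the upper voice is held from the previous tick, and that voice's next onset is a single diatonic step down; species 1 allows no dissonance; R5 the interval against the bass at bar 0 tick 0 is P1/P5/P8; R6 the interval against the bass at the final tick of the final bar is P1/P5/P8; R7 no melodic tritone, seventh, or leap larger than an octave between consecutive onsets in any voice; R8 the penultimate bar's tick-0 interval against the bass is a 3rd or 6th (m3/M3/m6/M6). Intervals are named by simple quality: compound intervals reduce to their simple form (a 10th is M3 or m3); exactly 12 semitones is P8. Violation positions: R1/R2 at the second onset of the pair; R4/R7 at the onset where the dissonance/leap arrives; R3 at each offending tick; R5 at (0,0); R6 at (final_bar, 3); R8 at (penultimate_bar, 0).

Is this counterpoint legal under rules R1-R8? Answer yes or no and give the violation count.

bar 0: v0=G3 v1=G4 (P8)
bar 1: v0=A3 v1=E4 (P5)
bar 2: v0=C4 v1=A4 (M6)
bar 3: v0=B3 v1=A4 (m7)
bar 4: v0=F3 v1=G4 (M2)
bar 5: v0=G3 v1=G4 (P8)
  R4 @ bar4.0: F3/G4 M2 untreated
  R7 @ bar4.0: B3->F3 leap 6st
  R8 @ bar4.0: penult M2 not 3rd/6th
  R7 @ bar4.2: G4->A3 leap 10st
  R2 @ bar5.0: F3/A3 M3 -> G3/G4 P8 similar
  R7 @ bar5.0: A3->G4 leap 10st

No (6 violations)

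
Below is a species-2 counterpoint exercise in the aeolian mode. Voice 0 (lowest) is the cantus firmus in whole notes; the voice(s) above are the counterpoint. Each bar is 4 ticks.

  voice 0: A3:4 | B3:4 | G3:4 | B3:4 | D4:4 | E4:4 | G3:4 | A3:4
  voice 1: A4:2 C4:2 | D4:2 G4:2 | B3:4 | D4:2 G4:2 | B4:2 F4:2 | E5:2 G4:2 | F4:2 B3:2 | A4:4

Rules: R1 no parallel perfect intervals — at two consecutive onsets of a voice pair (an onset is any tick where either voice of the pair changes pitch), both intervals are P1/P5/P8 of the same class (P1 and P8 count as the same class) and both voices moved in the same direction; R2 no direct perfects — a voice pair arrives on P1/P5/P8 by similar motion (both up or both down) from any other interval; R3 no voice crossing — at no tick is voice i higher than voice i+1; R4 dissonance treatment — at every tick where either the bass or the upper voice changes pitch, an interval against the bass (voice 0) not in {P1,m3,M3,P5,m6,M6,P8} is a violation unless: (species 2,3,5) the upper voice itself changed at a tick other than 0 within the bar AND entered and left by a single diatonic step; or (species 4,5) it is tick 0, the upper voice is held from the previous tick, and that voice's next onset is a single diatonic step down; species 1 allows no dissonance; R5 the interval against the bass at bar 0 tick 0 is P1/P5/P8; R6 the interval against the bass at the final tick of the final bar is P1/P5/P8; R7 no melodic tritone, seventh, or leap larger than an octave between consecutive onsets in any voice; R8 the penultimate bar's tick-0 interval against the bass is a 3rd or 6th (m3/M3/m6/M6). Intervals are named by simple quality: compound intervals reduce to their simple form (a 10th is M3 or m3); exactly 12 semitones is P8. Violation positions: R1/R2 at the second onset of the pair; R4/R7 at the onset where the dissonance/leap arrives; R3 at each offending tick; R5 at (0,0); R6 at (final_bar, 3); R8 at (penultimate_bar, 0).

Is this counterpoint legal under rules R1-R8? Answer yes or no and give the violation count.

No (8 violations)

bar 0: v0=A3 v1=A4 (P8)
bar 1: v0=B3 v1=D4 (m3)
bar 2: v0=G3 v1=B3 (M3)
bar 3: v0=B3 v1=D4 (m3)
bar 4: v0=D4 v1=B4 (M6)
bar 5: v0=E4 v1=E5 (P8)
bar 6: v0=G3 v1=F4 (m7)
bar 7: v0=A3 v1=A4 (P8)
  R7 @ bar4.2: B4->F4 leap 6st
  R2 @ bar5.0: D4/F4 m3 -> E4/E5 P8 similar
  R7 @ bar5.0: F4->E5 leap 11st
  R4 @ bar6.0: G3/F4 m7 untreated
  R8 @ bar6.0: penult m7 not 3rd/6th
  R7 @ bar6.2: F4->B3 leap 6st
  R2 @ bar7.0: G3/B3 M3 -> A3/A4 P8 similar
  R7 @ bar7.0: B3->A4 leap 10st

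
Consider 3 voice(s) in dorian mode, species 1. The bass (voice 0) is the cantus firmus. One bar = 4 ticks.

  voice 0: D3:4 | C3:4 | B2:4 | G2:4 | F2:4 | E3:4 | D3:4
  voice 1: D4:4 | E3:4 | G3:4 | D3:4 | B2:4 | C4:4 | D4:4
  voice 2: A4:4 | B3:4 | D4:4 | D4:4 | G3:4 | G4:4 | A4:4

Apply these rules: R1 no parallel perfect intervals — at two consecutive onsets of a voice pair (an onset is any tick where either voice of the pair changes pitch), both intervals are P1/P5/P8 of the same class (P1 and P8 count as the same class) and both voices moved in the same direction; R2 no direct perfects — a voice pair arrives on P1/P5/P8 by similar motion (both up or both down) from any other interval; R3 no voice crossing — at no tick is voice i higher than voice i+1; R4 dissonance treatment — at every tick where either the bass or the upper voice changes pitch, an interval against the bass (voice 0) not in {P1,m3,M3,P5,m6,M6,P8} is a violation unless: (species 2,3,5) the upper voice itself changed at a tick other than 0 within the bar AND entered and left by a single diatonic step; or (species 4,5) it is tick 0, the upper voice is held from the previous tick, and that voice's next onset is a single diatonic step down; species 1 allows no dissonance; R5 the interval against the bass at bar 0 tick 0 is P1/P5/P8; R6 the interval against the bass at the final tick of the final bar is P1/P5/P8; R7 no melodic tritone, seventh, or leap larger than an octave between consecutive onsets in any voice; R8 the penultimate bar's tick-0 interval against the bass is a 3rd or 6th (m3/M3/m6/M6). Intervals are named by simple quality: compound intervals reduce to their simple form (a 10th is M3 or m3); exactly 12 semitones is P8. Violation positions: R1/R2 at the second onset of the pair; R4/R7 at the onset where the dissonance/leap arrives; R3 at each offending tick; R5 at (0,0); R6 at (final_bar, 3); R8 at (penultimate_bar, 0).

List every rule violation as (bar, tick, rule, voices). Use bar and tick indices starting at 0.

(1, 0, R1, (1, 2))
(1, 0, R4, (0, 2))
(1, 0, R7, (1,))
(1, 0, R7, (2,))
(2, 0, R1, (1, 2))
(3, 0, R2, (0, 1))
(4, 0, R4, (0, 1))
(4, 0, R4, (0, 2))
(5, 0, R2, (1, 2))
(5, 0, R7, (0,))
(5, 0, R7, (1,))
(6, 0, R1, (1, 2))

bar 0: v0=D3 v1=D4 v2=A4 downbeat P5
bar 1: v0=C3 v1=E3 v2=B3 downbeat M7
bar 2: v0=B2 v1=G3 v2=D4 downbeat m3
bar 3: v0=G2 v1=D3 v2=D4 downbeat P5
bar 4: v0=F2 v1=B2 v2=G3 downbeat M2
bar 5: v0=E3 v1=C4 v2=G4 downbeat m3
bar 6: v0=D3 v1=D4 v2=A4 downbeat P5
  -> R1 @ bar 1 tick 0 v(1, 2): D4/A4 P5 -> E3/B3 P5 similar
  -> R4 @ bar 1 tick 0 v(0, 2): C3/B3 M7 untreated
  -> R7 @ bar 1 tick 0 v(1,): D4->E3 leap 10st
  -> R7 @ bar 1 tick 0 v(2,): A4->B3 leap 10st
  -> R1 @ bar 2 tick 0 v(1, 2): E3/B3 P5 -> G3/D4 P5 similar
  -> R2 @ bar 3 tick 0 v(0, 1): B2/G3 m6 -> G2/D3 P5 similar
  -> R4 @ bar 4 tick 0 v(0, 1): F2/B2 TT untreated
  -> R4 @ bar 4 tick 0 v(0, 2): F2/G3 M2 untreated
  -> R2 @ bar 5 tick 0 v(1, 2): B2/G3 m6 -> C4/G4 P5 similar
  -> R7 @ bar 5 tick 0 v(0,): F2->E3 leap 11st
  -> R7 @ bar 5 tick 0 v(1,): B2->C4 leap 13st
  -> R1 @ bar 6 tick 0 v(1, 2): C4/G4 P5 -> D4/A4 P5 similar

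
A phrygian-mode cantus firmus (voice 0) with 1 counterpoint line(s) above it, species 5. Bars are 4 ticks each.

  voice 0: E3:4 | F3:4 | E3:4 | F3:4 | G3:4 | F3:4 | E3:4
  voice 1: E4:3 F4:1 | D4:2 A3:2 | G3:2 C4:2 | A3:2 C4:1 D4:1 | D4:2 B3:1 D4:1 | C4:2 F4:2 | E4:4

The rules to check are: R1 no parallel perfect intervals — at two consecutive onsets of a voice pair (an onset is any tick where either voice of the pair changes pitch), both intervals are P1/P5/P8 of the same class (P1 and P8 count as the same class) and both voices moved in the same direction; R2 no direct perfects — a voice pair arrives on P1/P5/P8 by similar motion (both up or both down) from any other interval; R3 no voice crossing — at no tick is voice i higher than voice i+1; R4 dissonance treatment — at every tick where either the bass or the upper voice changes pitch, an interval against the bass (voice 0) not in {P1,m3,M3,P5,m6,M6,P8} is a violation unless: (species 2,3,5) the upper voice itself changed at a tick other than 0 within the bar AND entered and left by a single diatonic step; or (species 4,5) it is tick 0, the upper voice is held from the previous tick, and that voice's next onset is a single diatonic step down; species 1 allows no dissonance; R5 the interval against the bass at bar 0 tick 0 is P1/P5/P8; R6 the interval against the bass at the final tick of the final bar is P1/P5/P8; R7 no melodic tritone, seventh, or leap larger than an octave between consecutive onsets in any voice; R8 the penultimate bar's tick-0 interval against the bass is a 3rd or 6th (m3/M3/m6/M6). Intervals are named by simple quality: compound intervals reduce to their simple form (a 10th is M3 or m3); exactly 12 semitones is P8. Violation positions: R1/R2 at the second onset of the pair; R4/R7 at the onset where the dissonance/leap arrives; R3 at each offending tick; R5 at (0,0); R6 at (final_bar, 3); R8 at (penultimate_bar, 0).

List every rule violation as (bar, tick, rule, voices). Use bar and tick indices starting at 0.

(0, 3, R4, (0, 1))
(5, 0, R1, (0, 1))
(5, 0, R8, (0, 1))
(6, 0, R1, (0, 1))

bar 0: v0=E3 v1=E4 downbeat P8
bar 1: v0=F3 v1=D4 downbeat M6
bar 2: v0=E3 v1=G3 downbeat m3
bar 3: v0=F3 v1=A3 downbeat M3
bar 4: v0=G3 v1=D4 downbeat P5
bar 5: v0=F3 v1=C4 downbeat P5
bar 6: v0=E3 v1=E4 downbeat P8
  -> R4 @ bar 0 tick 3 v(0, 1): E3/F4 m2 untreated
  -> R1 @ bar 5 tick 0 v(0, 1): G3/D4 P5 -> F3/C4 P5 similar
  -> R8 @ bar 5 tick 0 v(0, 1): penult P5 not 3rd/6th
  -> R1 @ bar 6 tick 0 v(0, 1): F3/F4 P8 -> E3/E4 P8 similar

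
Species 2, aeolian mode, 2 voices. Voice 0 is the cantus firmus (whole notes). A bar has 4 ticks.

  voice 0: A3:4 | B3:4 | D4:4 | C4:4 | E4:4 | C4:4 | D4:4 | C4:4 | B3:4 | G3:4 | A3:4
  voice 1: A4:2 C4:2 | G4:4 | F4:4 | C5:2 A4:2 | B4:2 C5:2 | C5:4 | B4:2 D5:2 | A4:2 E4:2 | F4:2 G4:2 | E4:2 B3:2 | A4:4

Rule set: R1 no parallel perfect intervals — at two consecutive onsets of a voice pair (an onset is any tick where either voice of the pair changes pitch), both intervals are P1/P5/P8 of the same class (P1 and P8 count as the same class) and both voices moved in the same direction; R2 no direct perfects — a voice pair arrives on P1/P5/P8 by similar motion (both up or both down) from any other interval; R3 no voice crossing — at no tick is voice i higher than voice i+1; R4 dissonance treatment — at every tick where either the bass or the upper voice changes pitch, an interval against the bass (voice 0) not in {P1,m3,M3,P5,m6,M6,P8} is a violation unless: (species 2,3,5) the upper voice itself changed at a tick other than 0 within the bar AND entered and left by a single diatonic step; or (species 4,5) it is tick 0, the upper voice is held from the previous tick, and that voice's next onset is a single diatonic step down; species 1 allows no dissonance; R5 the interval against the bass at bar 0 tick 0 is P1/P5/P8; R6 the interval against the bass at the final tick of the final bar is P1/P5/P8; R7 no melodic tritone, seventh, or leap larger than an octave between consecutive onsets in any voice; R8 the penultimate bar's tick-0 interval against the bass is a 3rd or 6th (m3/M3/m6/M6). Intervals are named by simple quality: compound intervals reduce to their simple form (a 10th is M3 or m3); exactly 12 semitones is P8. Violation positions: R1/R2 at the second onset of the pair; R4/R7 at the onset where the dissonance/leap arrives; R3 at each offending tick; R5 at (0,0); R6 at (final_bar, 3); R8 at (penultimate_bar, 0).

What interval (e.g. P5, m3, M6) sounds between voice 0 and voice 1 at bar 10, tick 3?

voice 0=A3 voice 1=A4 -> P8

P8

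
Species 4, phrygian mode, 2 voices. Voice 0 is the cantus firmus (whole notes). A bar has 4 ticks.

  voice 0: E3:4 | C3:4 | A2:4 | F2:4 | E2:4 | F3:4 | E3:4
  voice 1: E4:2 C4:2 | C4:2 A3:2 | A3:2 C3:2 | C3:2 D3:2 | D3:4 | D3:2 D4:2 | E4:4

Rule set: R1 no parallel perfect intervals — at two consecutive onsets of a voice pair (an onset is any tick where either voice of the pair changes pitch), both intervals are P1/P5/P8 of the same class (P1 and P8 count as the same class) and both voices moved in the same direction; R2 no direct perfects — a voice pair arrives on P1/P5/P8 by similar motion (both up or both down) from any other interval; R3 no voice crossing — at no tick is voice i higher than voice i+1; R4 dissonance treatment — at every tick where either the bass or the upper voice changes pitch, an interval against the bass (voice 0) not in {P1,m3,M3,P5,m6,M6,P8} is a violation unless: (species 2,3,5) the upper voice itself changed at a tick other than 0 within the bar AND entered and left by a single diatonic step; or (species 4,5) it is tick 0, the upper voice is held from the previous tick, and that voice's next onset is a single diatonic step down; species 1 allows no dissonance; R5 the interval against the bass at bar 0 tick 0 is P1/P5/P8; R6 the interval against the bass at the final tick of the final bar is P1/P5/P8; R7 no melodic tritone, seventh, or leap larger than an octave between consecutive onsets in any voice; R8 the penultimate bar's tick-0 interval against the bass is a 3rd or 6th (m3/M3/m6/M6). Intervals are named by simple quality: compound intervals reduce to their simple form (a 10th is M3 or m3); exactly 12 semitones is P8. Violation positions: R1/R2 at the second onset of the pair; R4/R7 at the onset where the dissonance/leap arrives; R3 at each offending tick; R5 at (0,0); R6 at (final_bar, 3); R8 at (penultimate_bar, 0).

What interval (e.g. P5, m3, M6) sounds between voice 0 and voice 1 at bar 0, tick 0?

P8

voice 0=E3 voice 1=E4 -> P8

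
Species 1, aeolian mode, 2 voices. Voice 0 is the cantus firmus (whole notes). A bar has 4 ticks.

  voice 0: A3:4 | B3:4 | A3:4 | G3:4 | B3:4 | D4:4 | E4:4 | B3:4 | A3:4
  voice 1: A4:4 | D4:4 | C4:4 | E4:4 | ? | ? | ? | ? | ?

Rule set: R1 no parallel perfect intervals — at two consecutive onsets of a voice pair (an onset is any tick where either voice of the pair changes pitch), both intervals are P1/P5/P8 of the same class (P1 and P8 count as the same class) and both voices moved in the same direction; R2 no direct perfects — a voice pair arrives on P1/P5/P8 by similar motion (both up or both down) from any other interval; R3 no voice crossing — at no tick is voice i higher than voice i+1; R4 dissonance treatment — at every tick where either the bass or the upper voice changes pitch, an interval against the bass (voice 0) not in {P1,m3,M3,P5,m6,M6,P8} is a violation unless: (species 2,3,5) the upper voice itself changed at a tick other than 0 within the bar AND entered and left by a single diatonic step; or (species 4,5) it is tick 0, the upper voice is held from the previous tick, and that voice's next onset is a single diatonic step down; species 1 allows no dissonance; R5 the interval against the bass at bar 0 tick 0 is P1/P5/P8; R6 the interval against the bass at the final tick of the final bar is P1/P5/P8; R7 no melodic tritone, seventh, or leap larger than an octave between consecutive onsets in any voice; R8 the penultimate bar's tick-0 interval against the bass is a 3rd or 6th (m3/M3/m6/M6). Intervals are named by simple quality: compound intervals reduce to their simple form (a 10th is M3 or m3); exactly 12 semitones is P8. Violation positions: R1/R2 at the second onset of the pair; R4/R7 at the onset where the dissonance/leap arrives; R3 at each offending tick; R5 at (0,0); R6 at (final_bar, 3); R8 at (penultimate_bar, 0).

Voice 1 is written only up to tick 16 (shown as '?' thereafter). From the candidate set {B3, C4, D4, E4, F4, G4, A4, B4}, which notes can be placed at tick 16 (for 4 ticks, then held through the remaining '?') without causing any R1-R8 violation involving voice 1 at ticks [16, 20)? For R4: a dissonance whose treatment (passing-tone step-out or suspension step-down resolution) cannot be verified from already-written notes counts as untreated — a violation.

B3: legal
C4: violates R4
D4: legal
E4: violates R4
F4: violates R4
G4: legal
A4: violates R4
B4: violates R2

{B3, D4, G4}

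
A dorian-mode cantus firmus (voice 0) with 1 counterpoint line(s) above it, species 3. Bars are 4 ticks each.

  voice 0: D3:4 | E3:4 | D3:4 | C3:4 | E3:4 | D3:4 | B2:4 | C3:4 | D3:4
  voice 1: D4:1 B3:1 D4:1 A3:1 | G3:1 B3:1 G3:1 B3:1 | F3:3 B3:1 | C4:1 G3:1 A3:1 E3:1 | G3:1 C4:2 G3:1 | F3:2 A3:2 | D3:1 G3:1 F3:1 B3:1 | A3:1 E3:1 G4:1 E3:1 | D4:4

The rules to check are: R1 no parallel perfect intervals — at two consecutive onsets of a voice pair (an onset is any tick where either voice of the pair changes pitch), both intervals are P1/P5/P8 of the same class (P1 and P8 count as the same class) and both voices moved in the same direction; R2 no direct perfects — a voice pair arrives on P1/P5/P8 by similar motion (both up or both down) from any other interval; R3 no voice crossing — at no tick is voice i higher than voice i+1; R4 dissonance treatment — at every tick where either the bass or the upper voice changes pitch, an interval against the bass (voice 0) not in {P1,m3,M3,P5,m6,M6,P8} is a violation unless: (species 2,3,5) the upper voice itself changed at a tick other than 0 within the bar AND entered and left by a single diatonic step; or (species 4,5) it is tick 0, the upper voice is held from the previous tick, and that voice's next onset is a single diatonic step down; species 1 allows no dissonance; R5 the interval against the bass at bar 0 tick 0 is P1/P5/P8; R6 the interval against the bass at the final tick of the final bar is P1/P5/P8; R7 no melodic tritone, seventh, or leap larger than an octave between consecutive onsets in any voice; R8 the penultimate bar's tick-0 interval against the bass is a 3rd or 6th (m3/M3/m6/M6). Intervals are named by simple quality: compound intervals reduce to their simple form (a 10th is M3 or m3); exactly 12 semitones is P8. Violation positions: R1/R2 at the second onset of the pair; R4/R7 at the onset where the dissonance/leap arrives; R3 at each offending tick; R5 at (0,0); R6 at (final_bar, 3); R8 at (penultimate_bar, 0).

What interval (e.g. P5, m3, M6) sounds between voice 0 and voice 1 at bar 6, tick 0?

m3

voice 0=B2 voice 1=D3 -> m3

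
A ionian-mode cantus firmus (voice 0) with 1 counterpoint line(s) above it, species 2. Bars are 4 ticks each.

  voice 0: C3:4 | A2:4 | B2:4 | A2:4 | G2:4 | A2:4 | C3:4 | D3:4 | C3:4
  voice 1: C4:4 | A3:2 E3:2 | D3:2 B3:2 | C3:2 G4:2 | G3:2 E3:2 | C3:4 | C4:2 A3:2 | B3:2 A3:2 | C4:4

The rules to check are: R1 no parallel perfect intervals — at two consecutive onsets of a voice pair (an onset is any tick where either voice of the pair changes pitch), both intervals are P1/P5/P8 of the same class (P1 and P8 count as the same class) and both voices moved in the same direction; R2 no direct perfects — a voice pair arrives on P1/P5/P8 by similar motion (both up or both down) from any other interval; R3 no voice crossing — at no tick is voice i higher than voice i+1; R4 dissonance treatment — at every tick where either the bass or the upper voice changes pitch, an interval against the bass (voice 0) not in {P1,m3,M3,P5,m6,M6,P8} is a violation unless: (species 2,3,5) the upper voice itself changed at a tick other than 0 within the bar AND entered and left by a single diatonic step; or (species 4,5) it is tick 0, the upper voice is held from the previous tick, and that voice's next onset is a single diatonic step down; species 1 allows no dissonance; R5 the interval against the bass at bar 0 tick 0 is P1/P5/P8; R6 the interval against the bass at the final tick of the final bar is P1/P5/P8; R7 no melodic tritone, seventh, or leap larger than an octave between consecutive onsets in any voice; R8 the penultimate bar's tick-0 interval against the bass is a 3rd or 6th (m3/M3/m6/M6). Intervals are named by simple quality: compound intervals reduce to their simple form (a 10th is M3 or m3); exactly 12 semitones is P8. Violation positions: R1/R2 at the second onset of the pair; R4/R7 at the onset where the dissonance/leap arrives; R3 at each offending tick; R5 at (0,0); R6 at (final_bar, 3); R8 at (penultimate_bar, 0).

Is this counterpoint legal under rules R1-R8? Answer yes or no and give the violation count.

No (6 violations)

bar 0: v0=C3 v1=C4 (P8)
bar 1: v0=A2 v1=A3 (P8)
bar 2: v0=B2 v1=D3 (m3)
bar 3: v0=A2 v1=C3 (m3)
bar 4: v0=G2 v1=G3 (P8)
bar 5: v0=A2 v1=C3 (m3)
bar 6: v0=C3 v1=C4 (P8)
bar 7: v0=D3 v1=B3 (M6)
bar 8: v0=C3 v1=C4 (P8)
  R1 @ bar1.0: C3/C4 P8 -> A2/A3 P8 similar
  R7 @ bar3.0: B3->C3 leap 11st
  R4 @ bar3.2: A2/G4 m7 untreated
  R7 @ bar3.2: C3->G4 leap 19st
  R2 @ bar4.0: A2/G4 m7 -> G2/G3 P8 similar
  R2 @ bar6.0: A2/C3 m3 -> C3/C4 P8 similar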